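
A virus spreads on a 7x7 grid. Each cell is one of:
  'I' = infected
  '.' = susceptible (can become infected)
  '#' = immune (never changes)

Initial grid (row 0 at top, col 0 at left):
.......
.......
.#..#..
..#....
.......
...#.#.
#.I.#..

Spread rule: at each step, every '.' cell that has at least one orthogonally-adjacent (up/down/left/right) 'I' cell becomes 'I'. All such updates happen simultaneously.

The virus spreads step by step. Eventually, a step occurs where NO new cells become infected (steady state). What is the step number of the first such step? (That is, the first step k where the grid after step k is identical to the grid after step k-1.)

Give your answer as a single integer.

Answer: 11

Derivation:
Step 0 (initial): 1 infected
Step 1: +3 new -> 4 infected
Step 2: +2 new -> 6 infected
Step 3: +3 new -> 9 infected
Step 4: +4 new -> 13 infected
Step 5: +5 new -> 18 infected
Step 6: +5 new -> 23 infected
Step 7: +7 new -> 30 infected
Step 8: +7 new -> 37 infected
Step 9: +4 new -> 41 infected
Step 10: +1 new -> 42 infected
Step 11: +0 new -> 42 infected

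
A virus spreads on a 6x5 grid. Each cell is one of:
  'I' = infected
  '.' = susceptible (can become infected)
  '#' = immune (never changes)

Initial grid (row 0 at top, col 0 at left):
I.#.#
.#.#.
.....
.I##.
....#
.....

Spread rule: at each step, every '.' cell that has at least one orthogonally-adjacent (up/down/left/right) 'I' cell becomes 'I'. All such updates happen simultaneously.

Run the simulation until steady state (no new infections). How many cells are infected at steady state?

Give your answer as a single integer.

Step 0 (initial): 2 infected
Step 1: +5 new -> 7 infected
Step 2: +5 new -> 12 infected
Step 3: +5 new -> 17 infected
Step 4: +2 new -> 19 infected
Step 5: +3 new -> 22 infected
Step 6: +0 new -> 22 infected

Answer: 22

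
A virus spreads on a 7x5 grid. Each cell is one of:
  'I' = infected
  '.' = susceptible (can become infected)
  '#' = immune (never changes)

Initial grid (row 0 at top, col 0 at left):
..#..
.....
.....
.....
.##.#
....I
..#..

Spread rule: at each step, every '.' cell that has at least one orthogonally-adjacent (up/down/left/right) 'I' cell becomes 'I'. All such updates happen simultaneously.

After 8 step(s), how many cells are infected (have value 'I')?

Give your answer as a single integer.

Answer: 29

Derivation:
Step 0 (initial): 1 infected
Step 1: +2 new -> 3 infected
Step 2: +3 new -> 6 infected
Step 3: +2 new -> 8 infected
Step 4: +5 new -> 13 infected
Step 5: +6 new -> 19 infected
Step 6: +5 new -> 24 infected
Step 7: +3 new -> 27 infected
Step 8: +2 new -> 29 infected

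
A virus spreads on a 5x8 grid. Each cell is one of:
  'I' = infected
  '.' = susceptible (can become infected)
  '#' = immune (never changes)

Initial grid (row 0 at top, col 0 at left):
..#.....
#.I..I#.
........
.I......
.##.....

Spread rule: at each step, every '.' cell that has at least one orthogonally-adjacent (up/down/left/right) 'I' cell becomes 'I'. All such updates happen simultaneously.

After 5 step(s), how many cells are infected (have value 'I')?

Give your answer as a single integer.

Step 0 (initial): 3 infected
Step 1: +9 new -> 12 infected
Step 2: +11 new -> 23 infected
Step 3: +7 new -> 30 infected
Step 4: +4 new -> 34 infected
Step 5: +1 new -> 35 infected

Answer: 35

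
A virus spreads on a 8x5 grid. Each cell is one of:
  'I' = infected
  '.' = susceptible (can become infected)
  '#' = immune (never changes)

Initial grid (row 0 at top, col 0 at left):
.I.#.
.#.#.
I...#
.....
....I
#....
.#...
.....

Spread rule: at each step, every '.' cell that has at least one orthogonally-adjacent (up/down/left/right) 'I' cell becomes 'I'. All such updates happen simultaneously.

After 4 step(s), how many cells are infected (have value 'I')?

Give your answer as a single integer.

Step 0 (initial): 3 infected
Step 1: +8 new -> 11 infected
Step 2: +8 new -> 19 infected
Step 3: +6 new -> 25 infected
Step 4: +3 new -> 28 infected

Answer: 28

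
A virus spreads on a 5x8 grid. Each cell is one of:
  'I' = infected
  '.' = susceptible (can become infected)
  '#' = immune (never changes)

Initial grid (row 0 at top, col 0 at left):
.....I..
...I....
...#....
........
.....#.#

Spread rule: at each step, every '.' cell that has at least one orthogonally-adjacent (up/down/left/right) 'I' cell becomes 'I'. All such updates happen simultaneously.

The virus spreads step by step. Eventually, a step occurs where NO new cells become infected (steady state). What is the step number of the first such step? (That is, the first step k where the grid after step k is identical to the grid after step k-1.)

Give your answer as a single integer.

Answer: 7

Derivation:
Step 0 (initial): 2 infected
Step 1: +6 new -> 8 infected
Step 2: +7 new -> 15 infected
Step 3: +8 new -> 23 infected
Step 4: +8 new -> 31 infected
Step 5: +5 new -> 36 infected
Step 6: +1 new -> 37 infected
Step 7: +0 new -> 37 infected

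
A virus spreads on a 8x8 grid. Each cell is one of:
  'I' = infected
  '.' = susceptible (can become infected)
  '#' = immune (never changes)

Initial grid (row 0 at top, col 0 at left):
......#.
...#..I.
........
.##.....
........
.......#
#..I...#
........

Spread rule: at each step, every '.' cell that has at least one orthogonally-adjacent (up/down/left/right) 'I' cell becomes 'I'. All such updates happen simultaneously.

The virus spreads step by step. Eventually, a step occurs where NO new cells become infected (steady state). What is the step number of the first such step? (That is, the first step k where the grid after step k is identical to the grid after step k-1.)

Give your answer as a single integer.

Step 0 (initial): 2 infected
Step 1: +7 new -> 9 infected
Step 2: +13 new -> 22 infected
Step 3: +13 new -> 35 infected
Step 4: +10 new -> 45 infected
Step 5: +4 new -> 49 infected
Step 6: +4 new -> 53 infected
Step 7: +3 new -> 56 infected
Step 8: +1 new -> 57 infected
Step 9: +0 new -> 57 infected

Answer: 9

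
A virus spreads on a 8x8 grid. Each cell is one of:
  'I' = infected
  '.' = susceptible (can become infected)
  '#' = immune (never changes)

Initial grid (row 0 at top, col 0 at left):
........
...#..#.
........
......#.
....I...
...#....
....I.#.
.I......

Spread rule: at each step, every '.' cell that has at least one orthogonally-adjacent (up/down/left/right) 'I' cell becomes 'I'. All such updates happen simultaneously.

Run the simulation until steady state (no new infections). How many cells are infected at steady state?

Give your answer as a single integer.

Step 0 (initial): 3 infected
Step 1: +10 new -> 13 infected
Step 2: +11 new -> 24 infected
Step 3: +10 new -> 34 infected
Step 4: +9 new -> 43 infected
Step 5: +7 new -> 50 infected
Step 6: +5 new -> 55 infected
Step 7: +3 new -> 58 infected
Step 8: +1 new -> 59 infected
Step 9: +0 new -> 59 infected

Answer: 59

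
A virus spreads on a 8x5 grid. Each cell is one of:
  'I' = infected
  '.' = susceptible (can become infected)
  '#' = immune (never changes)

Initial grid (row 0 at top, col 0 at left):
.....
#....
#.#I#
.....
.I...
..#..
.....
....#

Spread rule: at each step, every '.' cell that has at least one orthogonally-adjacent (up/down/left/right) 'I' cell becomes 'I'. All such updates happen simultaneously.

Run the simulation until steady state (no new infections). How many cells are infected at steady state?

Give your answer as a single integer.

Answer: 34

Derivation:
Step 0 (initial): 2 infected
Step 1: +6 new -> 8 infected
Step 2: +10 new -> 18 infected
Step 3: +8 new -> 26 infected
Step 4: +5 new -> 31 infected
Step 5: +3 new -> 34 infected
Step 6: +0 new -> 34 infected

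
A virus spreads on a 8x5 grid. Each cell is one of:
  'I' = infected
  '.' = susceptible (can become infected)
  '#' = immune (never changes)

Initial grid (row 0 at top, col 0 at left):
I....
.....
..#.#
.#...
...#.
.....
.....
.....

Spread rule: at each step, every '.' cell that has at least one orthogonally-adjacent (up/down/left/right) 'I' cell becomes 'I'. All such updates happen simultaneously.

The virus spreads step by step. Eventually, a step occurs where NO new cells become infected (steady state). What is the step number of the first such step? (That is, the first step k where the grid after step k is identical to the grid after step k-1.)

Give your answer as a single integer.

Step 0 (initial): 1 infected
Step 1: +2 new -> 3 infected
Step 2: +3 new -> 6 infected
Step 3: +4 new -> 10 infected
Step 4: +3 new -> 13 infected
Step 5: +4 new -> 17 infected
Step 6: +4 new -> 21 infected
Step 7: +5 new -> 26 infected
Step 8: +4 new -> 30 infected
Step 9: +3 new -> 33 infected
Step 10: +2 new -> 35 infected
Step 11: +1 new -> 36 infected
Step 12: +0 new -> 36 infected

Answer: 12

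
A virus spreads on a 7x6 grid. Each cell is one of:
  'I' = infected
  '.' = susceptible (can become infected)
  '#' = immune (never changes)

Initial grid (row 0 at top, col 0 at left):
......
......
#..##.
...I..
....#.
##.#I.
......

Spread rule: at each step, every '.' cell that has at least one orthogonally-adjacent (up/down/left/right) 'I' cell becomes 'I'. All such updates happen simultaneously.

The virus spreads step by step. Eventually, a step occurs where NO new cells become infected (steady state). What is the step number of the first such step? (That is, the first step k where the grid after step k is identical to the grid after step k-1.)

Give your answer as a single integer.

Answer: 7

Derivation:
Step 0 (initial): 2 infected
Step 1: +5 new -> 7 infected
Step 2: +7 new -> 14 infected
Step 3: +7 new -> 21 infected
Step 4: +6 new -> 27 infected
Step 5: +6 new -> 33 infected
Step 6: +2 new -> 35 infected
Step 7: +0 new -> 35 infected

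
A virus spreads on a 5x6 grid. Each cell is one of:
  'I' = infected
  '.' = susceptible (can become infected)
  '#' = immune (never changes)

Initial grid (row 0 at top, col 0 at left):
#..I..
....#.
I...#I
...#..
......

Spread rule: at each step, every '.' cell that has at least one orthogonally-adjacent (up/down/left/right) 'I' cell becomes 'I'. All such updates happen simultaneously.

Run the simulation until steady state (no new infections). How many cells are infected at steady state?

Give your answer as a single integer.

Answer: 26

Derivation:
Step 0 (initial): 3 infected
Step 1: +8 new -> 11 infected
Step 2: +10 new -> 21 infected
Step 3: +3 new -> 24 infected
Step 4: +2 new -> 26 infected
Step 5: +0 new -> 26 infected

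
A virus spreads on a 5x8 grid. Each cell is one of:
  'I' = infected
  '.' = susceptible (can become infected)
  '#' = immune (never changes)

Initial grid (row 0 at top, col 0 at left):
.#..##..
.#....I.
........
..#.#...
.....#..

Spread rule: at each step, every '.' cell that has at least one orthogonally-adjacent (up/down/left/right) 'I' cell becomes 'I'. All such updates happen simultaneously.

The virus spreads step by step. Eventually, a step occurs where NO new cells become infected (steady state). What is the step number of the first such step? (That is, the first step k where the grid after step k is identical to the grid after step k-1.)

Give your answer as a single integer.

Answer: 10

Derivation:
Step 0 (initial): 1 infected
Step 1: +4 new -> 5 infected
Step 2: +5 new -> 10 infected
Step 3: +5 new -> 15 infected
Step 4: +4 new -> 19 infected
Step 5: +3 new -> 22 infected
Step 6: +2 new -> 24 infected
Step 7: +4 new -> 28 infected
Step 8: +3 new -> 31 infected
Step 9: +2 new -> 33 infected
Step 10: +0 new -> 33 infected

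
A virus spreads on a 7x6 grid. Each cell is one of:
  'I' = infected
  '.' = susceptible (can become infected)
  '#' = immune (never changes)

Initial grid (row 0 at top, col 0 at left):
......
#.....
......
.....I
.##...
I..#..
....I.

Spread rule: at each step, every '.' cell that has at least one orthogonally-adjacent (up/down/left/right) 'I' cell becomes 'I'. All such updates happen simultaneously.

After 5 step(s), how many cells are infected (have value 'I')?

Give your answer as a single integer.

Answer: 35

Derivation:
Step 0 (initial): 3 infected
Step 1: +9 new -> 12 infected
Step 2: +9 new -> 21 infected
Step 3: +7 new -> 28 infected
Step 4: +4 new -> 32 infected
Step 5: +3 new -> 35 infected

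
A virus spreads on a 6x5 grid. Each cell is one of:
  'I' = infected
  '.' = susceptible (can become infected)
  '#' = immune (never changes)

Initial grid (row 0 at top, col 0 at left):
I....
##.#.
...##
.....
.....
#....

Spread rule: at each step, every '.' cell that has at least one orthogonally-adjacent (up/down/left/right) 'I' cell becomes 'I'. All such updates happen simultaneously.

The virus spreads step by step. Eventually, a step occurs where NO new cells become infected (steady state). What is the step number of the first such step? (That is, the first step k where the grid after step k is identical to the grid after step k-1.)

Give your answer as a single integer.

Step 0 (initial): 1 infected
Step 1: +1 new -> 2 infected
Step 2: +1 new -> 3 infected
Step 3: +2 new -> 5 infected
Step 4: +2 new -> 7 infected
Step 5: +3 new -> 10 infected
Step 6: +4 new -> 14 infected
Step 7: +5 new -> 19 infected
Step 8: +4 new -> 23 infected
Step 9: +1 new -> 24 infected
Step 10: +0 new -> 24 infected

Answer: 10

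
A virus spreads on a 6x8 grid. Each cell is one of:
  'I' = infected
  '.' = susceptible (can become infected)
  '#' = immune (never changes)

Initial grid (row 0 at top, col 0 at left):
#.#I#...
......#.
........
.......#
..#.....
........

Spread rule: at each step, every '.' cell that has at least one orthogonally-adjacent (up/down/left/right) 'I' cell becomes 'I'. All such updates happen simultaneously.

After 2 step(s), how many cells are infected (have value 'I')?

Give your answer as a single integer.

Step 0 (initial): 1 infected
Step 1: +1 new -> 2 infected
Step 2: +3 new -> 5 infected

Answer: 5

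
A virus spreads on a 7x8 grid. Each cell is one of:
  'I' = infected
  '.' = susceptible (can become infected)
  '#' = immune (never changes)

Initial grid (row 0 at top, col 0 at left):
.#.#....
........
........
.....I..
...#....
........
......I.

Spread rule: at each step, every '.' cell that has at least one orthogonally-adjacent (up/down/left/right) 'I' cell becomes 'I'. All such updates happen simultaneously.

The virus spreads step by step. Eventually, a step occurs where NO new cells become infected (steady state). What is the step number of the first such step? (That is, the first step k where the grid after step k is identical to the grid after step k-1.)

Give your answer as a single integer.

Answer: 9

Derivation:
Step 0 (initial): 2 infected
Step 1: +7 new -> 9 infected
Step 2: +10 new -> 19 infected
Step 3: +9 new -> 28 infected
Step 4: +9 new -> 37 infected
Step 5: +7 new -> 44 infected
Step 6: +6 new -> 50 infected
Step 7: +2 new -> 52 infected
Step 8: +1 new -> 53 infected
Step 9: +0 new -> 53 infected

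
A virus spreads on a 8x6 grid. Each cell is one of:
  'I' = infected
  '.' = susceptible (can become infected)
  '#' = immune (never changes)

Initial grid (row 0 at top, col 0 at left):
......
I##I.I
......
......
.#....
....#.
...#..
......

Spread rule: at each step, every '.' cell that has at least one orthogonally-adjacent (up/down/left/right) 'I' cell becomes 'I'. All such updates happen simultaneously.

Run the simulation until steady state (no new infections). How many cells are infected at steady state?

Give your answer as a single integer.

Answer: 43

Derivation:
Step 0 (initial): 3 infected
Step 1: +7 new -> 10 infected
Step 2: +9 new -> 19 infected
Step 3: +6 new -> 25 infected
Step 4: +5 new -> 30 infected
Step 5: +4 new -> 34 infected
Step 6: +5 new -> 39 infected
Step 7: +3 new -> 42 infected
Step 8: +1 new -> 43 infected
Step 9: +0 new -> 43 infected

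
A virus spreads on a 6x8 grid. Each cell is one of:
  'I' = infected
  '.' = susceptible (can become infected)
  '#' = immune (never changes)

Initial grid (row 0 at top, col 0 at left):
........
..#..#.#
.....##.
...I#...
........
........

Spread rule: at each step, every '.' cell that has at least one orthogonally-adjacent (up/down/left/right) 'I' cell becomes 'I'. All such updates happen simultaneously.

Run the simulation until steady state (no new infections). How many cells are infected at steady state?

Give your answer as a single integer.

Answer: 42

Derivation:
Step 0 (initial): 1 infected
Step 1: +3 new -> 4 infected
Step 2: +7 new -> 11 infected
Step 3: +8 new -> 19 infected
Step 4: +9 new -> 28 infected
Step 5: +7 new -> 35 infected
Step 6: +4 new -> 39 infected
Step 7: +3 new -> 42 infected
Step 8: +0 new -> 42 infected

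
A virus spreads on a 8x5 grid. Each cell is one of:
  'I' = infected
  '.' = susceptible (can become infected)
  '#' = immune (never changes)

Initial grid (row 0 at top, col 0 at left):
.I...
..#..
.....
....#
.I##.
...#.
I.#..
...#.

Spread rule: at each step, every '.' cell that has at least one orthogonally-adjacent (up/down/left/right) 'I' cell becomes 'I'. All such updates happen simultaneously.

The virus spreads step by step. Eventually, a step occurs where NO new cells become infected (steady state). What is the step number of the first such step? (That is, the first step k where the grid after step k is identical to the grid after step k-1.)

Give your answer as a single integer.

Step 0 (initial): 3 infected
Step 1: +9 new -> 12 infected
Step 2: +7 new -> 19 infected
Step 3: +6 new -> 25 infected
Step 4: +2 new -> 27 infected
Step 5: +1 new -> 28 infected
Step 6: +0 new -> 28 infected

Answer: 6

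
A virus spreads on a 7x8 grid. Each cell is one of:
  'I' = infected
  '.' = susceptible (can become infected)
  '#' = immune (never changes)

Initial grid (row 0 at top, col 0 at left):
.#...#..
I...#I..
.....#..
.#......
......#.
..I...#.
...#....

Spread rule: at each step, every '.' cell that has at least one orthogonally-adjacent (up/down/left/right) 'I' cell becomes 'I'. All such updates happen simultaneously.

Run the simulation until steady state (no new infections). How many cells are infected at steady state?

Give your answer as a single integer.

Answer: 48

Derivation:
Step 0 (initial): 3 infected
Step 1: +8 new -> 11 infected
Step 2: +12 new -> 23 infected
Step 3: +12 new -> 35 infected
Step 4: +7 new -> 42 infected
Step 5: +4 new -> 46 infected
Step 6: +2 new -> 48 infected
Step 7: +0 new -> 48 infected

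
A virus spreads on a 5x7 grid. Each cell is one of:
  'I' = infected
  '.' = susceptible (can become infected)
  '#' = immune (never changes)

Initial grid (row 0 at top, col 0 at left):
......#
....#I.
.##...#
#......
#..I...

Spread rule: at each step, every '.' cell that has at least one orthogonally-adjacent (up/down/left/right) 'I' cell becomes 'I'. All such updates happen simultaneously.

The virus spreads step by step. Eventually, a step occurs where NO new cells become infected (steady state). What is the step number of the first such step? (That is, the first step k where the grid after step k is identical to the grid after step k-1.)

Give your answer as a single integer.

Step 0 (initial): 2 infected
Step 1: +6 new -> 8 infected
Step 2: +8 new -> 16 infected
Step 3: +5 new -> 21 infected
Step 4: +2 new -> 23 infected
Step 5: +2 new -> 25 infected
Step 6: +2 new -> 27 infected
Step 7: +1 new -> 28 infected
Step 8: +0 new -> 28 infected

Answer: 8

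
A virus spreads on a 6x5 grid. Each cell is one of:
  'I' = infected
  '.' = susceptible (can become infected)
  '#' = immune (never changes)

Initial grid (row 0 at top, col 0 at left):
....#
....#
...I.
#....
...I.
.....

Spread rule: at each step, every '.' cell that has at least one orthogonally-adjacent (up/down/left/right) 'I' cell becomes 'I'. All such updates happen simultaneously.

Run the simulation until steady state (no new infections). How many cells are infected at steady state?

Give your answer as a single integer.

Answer: 27

Derivation:
Step 0 (initial): 2 infected
Step 1: +7 new -> 9 infected
Step 2: +8 new -> 17 infected
Step 3: +6 new -> 23 infected
Step 4: +3 new -> 26 infected
Step 5: +1 new -> 27 infected
Step 6: +0 new -> 27 infected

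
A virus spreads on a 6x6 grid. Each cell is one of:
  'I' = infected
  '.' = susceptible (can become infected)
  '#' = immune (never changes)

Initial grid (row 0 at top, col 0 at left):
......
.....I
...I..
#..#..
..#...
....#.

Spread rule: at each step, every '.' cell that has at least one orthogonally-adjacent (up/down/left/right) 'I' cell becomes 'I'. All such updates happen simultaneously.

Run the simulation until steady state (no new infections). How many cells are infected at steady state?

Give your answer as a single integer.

Step 0 (initial): 2 infected
Step 1: +6 new -> 8 infected
Step 2: +7 new -> 15 infected
Step 3: +6 new -> 21 infected
Step 4: +5 new -> 26 infected
Step 5: +4 new -> 30 infected
Step 6: +2 new -> 32 infected
Step 7: +0 new -> 32 infected

Answer: 32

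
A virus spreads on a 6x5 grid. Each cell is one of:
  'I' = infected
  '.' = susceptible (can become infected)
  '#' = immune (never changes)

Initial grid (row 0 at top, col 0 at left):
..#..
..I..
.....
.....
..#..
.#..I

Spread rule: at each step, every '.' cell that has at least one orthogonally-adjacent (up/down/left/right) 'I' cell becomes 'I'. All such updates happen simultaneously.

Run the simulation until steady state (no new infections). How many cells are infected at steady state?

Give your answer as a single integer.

Step 0 (initial): 2 infected
Step 1: +5 new -> 7 infected
Step 2: +10 new -> 17 infected
Step 3: +6 new -> 23 infected
Step 4: +2 new -> 25 infected
Step 5: +1 new -> 26 infected
Step 6: +1 new -> 27 infected
Step 7: +0 new -> 27 infected

Answer: 27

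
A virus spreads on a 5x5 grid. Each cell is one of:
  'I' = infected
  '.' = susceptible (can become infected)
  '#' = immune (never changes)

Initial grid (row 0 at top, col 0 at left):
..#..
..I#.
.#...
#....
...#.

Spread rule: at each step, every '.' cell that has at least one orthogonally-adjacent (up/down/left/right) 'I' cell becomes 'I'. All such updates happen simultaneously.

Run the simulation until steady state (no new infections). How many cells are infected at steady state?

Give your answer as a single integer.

Answer: 20

Derivation:
Step 0 (initial): 1 infected
Step 1: +2 new -> 3 infected
Step 2: +4 new -> 7 infected
Step 3: +6 new -> 13 infected
Step 4: +3 new -> 16 infected
Step 5: +3 new -> 19 infected
Step 6: +1 new -> 20 infected
Step 7: +0 new -> 20 infected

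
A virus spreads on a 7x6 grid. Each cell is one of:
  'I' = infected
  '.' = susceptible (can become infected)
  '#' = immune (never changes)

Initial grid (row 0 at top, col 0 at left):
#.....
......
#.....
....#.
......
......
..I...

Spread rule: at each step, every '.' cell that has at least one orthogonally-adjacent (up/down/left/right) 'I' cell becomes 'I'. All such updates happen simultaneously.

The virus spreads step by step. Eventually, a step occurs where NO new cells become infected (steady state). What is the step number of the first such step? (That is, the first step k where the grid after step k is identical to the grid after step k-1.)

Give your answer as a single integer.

Answer: 10

Derivation:
Step 0 (initial): 1 infected
Step 1: +3 new -> 4 infected
Step 2: +5 new -> 9 infected
Step 3: +6 new -> 15 infected
Step 4: +6 new -> 21 infected
Step 5: +5 new -> 26 infected
Step 6: +5 new -> 31 infected
Step 7: +5 new -> 36 infected
Step 8: +2 new -> 38 infected
Step 9: +1 new -> 39 infected
Step 10: +0 new -> 39 infected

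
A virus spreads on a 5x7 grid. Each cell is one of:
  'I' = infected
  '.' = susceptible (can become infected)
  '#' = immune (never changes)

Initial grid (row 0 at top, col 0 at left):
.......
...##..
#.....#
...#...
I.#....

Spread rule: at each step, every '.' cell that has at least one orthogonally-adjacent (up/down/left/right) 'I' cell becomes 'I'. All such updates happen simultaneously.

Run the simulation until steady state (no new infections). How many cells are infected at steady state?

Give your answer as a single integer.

Answer: 29

Derivation:
Step 0 (initial): 1 infected
Step 1: +2 new -> 3 infected
Step 2: +1 new -> 4 infected
Step 3: +2 new -> 6 infected
Step 4: +2 new -> 8 infected
Step 5: +4 new -> 12 infected
Step 6: +3 new -> 15 infected
Step 7: +3 new -> 18 infected
Step 8: +4 new -> 22 infected
Step 9: +5 new -> 27 infected
Step 10: +2 new -> 29 infected
Step 11: +0 new -> 29 infected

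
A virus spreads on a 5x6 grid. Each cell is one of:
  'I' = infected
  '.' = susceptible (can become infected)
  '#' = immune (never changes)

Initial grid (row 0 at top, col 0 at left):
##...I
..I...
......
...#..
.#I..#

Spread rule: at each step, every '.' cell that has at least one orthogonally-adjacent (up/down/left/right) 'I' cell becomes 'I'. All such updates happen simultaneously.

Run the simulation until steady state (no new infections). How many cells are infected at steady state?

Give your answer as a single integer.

Step 0 (initial): 3 infected
Step 1: +8 new -> 11 infected
Step 2: +8 new -> 19 infected
Step 3: +5 new -> 24 infected
Step 4: +1 new -> 25 infected
Step 5: +0 new -> 25 infected

Answer: 25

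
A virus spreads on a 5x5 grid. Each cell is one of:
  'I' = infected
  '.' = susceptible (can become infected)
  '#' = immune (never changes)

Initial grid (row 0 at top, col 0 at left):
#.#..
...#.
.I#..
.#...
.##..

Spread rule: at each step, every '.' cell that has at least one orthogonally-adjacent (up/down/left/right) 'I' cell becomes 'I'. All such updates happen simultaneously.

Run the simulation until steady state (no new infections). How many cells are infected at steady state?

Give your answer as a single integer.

Answer: 8

Derivation:
Step 0 (initial): 1 infected
Step 1: +2 new -> 3 infected
Step 2: +4 new -> 7 infected
Step 3: +1 new -> 8 infected
Step 4: +0 new -> 8 infected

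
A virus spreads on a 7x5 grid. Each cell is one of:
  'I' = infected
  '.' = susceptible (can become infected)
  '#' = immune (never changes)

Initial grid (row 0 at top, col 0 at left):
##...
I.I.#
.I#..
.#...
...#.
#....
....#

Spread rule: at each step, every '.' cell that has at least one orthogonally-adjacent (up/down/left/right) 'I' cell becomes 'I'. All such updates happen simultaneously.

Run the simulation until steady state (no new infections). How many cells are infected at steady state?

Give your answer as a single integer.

Answer: 27

Derivation:
Step 0 (initial): 3 infected
Step 1: +4 new -> 7 infected
Step 2: +3 new -> 10 infected
Step 3: +4 new -> 14 infected
Step 4: +3 new -> 17 infected
Step 5: +3 new -> 20 infected
Step 6: +3 new -> 23 infected
Step 7: +3 new -> 26 infected
Step 8: +1 new -> 27 infected
Step 9: +0 new -> 27 infected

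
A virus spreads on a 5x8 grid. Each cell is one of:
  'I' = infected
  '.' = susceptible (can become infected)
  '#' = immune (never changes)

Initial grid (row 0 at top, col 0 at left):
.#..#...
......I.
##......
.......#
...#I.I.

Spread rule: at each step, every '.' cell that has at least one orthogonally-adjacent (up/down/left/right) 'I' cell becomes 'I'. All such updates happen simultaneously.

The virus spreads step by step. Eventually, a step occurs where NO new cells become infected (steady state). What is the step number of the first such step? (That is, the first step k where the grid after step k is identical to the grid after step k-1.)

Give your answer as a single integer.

Step 0 (initial): 3 infected
Step 1: +8 new -> 11 infected
Step 2: +8 new -> 19 infected
Step 3: +3 new -> 22 infected
Step 4: +5 new -> 27 infected
Step 5: +4 new -> 31 infected
Step 6: +2 new -> 33 infected
Step 7: +1 new -> 34 infected
Step 8: +0 new -> 34 infected

Answer: 8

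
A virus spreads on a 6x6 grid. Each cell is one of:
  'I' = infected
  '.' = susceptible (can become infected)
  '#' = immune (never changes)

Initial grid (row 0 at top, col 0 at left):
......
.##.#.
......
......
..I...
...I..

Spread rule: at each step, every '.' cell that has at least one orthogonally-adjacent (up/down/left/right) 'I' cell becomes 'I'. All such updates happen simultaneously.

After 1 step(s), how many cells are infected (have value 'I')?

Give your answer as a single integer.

Answer: 7

Derivation:
Step 0 (initial): 2 infected
Step 1: +5 new -> 7 infected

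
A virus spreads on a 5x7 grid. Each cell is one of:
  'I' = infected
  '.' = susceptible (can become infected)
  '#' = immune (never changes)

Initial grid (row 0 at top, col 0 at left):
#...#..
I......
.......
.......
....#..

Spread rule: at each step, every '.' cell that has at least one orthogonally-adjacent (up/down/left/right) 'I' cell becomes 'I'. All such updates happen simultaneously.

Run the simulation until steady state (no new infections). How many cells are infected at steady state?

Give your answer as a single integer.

Answer: 32

Derivation:
Step 0 (initial): 1 infected
Step 1: +2 new -> 3 infected
Step 2: +4 new -> 7 infected
Step 3: +5 new -> 12 infected
Step 4: +5 new -> 17 infected
Step 5: +4 new -> 21 infected
Step 6: +5 new -> 26 infected
Step 7: +3 new -> 29 infected
Step 8: +2 new -> 31 infected
Step 9: +1 new -> 32 infected
Step 10: +0 new -> 32 infected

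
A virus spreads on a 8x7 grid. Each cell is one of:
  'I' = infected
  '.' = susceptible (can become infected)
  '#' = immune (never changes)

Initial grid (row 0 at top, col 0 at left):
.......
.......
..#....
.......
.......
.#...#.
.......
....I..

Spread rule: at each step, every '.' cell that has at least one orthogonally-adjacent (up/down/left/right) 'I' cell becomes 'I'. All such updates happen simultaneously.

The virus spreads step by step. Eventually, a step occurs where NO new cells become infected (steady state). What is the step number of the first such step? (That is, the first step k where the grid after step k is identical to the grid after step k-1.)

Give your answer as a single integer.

Step 0 (initial): 1 infected
Step 1: +3 new -> 4 infected
Step 2: +5 new -> 9 infected
Step 3: +5 new -> 14 infected
Step 4: +7 new -> 21 infected
Step 5: +6 new -> 27 infected
Step 6: +7 new -> 34 infected
Step 7: +6 new -> 40 infected
Step 8: +6 new -> 46 infected
Step 9: +4 new -> 50 infected
Step 10: +2 new -> 52 infected
Step 11: +1 new -> 53 infected
Step 12: +0 new -> 53 infected

Answer: 12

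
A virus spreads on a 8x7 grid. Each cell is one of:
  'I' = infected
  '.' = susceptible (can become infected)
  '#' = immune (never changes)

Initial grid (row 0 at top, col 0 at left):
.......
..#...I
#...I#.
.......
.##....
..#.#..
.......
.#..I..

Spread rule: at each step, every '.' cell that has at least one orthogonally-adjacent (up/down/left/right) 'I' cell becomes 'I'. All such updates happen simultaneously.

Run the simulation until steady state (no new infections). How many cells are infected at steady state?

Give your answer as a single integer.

Step 0 (initial): 3 infected
Step 1: +9 new -> 12 infected
Step 2: +12 new -> 24 infected
Step 3: +10 new -> 34 infected
Step 4: +5 new -> 39 infected
Step 5: +5 new -> 44 infected
Step 6: +4 new -> 48 infected
Step 7: +0 new -> 48 infected

Answer: 48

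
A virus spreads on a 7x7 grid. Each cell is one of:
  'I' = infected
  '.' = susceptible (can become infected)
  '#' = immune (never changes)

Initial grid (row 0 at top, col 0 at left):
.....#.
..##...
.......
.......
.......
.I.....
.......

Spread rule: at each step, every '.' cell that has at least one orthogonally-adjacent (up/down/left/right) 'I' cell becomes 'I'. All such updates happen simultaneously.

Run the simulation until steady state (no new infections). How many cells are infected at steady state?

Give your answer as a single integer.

Answer: 46

Derivation:
Step 0 (initial): 1 infected
Step 1: +4 new -> 5 infected
Step 2: +6 new -> 11 infected
Step 3: +6 new -> 17 infected
Step 4: +7 new -> 24 infected
Step 5: +7 new -> 31 infected
Step 6: +6 new -> 37 infected
Step 7: +4 new -> 41 infected
Step 8: +3 new -> 44 infected
Step 9: +1 new -> 45 infected
Step 10: +1 new -> 46 infected
Step 11: +0 new -> 46 infected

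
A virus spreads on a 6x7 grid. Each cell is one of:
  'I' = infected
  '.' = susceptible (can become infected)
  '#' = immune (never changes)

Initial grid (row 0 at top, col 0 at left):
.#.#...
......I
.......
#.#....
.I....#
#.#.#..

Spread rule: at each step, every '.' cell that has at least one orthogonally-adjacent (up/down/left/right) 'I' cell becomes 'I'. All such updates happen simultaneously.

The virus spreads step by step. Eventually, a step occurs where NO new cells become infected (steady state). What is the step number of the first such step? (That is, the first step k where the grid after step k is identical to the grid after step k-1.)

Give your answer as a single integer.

Step 0 (initial): 2 infected
Step 1: +7 new -> 9 infected
Step 2: +6 new -> 15 infected
Step 3: +10 new -> 25 infected
Step 4: +5 new -> 30 infected
Step 5: +3 new -> 33 infected
Step 6: +1 new -> 34 infected
Step 7: +0 new -> 34 infected

Answer: 7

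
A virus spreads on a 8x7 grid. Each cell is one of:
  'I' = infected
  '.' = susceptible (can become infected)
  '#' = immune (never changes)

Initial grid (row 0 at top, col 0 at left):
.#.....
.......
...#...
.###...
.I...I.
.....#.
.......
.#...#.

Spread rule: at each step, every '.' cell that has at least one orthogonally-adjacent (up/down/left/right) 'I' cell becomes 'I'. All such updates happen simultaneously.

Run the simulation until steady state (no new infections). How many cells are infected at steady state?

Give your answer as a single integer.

Step 0 (initial): 2 infected
Step 1: +6 new -> 8 infected
Step 2: +10 new -> 18 infected
Step 3: +9 new -> 27 infected
Step 4: +11 new -> 38 infected
Step 5: +7 new -> 45 infected
Step 6: +2 new -> 47 infected
Step 7: +1 new -> 48 infected
Step 8: +0 new -> 48 infected

Answer: 48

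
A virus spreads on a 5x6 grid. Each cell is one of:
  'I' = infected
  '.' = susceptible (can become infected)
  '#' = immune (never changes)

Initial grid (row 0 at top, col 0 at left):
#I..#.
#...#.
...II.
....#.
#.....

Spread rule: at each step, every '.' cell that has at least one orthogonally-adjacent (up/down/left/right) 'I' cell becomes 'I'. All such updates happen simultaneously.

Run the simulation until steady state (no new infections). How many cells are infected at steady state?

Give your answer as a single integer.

Step 0 (initial): 3 infected
Step 1: +6 new -> 9 infected
Step 2: +7 new -> 16 infected
Step 3: +6 new -> 22 infected
Step 4: +2 new -> 24 infected
Step 5: +0 new -> 24 infected

Answer: 24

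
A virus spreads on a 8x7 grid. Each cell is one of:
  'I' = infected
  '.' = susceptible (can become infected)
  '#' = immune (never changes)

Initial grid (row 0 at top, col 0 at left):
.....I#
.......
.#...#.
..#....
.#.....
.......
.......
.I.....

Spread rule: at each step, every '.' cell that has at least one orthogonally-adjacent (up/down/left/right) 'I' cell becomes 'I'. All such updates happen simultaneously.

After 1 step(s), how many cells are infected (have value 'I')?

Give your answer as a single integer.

Answer: 7

Derivation:
Step 0 (initial): 2 infected
Step 1: +5 new -> 7 infected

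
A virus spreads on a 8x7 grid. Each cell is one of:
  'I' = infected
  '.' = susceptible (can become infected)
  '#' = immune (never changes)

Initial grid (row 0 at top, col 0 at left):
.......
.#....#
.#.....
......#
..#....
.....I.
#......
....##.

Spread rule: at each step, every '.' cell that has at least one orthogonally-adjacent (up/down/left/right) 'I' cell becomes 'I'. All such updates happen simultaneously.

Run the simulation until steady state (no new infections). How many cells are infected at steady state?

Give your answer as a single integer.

Step 0 (initial): 1 infected
Step 1: +4 new -> 5 infected
Step 2: +6 new -> 11 infected
Step 3: +6 new -> 17 infected
Step 4: +7 new -> 24 infected
Step 5: +8 new -> 32 infected
Step 6: +7 new -> 39 infected
Step 7: +4 new -> 43 infected
Step 8: +2 new -> 45 infected
Step 9: +2 new -> 47 infected
Step 10: +1 new -> 48 infected
Step 11: +0 new -> 48 infected

Answer: 48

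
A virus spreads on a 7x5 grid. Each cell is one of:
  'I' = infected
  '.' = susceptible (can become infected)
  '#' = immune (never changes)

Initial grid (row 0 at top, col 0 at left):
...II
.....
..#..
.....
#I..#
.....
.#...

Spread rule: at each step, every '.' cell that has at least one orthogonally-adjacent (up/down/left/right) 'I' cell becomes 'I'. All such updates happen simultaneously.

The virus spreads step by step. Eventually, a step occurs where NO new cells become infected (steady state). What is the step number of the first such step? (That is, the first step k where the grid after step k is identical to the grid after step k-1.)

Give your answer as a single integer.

Step 0 (initial): 3 infected
Step 1: +6 new -> 9 infected
Step 2: +10 new -> 19 infected
Step 3: +8 new -> 27 infected
Step 4: +3 new -> 30 infected
Step 5: +1 new -> 31 infected
Step 6: +0 new -> 31 infected

Answer: 6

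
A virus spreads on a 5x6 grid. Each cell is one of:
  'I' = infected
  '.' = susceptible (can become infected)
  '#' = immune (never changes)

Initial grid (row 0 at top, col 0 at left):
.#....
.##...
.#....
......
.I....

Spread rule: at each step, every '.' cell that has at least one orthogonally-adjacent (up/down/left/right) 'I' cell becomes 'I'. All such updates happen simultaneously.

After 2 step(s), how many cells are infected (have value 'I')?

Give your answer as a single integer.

Answer: 7

Derivation:
Step 0 (initial): 1 infected
Step 1: +3 new -> 4 infected
Step 2: +3 new -> 7 infected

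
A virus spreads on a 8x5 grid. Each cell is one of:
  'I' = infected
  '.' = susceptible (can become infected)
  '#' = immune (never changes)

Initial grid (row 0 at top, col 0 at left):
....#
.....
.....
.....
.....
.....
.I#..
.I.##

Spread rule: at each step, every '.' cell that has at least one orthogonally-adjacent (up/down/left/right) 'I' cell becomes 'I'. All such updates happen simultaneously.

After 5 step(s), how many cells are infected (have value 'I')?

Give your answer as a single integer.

Step 0 (initial): 2 infected
Step 1: +4 new -> 6 infected
Step 2: +3 new -> 9 infected
Step 3: +4 new -> 13 infected
Step 4: +6 new -> 19 infected
Step 5: +6 new -> 25 infected

Answer: 25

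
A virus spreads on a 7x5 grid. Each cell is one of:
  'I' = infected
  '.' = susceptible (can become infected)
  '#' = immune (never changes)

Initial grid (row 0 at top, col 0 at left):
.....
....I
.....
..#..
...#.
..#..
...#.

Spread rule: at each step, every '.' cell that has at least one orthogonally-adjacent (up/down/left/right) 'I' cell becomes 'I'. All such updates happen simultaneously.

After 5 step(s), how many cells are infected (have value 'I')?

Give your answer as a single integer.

Step 0 (initial): 1 infected
Step 1: +3 new -> 4 infected
Step 2: +4 new -> 8 infected
Step 3: +5 new -> 13 infected
Step 4: +4 new -> 17 infected
Step 5: +5 new -> 22 infected

Answer: 22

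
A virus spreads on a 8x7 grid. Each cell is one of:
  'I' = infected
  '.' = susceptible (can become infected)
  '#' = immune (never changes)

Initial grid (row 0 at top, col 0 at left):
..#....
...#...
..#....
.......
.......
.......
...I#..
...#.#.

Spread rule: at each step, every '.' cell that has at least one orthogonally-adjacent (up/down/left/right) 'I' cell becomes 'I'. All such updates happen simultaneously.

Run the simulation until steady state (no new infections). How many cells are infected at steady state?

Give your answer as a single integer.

Answer: 49

Derivation:
Step 0 (initial): 1 infected
Step 1: +2 new -> 3 infected
Step 2: +5 new -> 8 infected
Step 3: +7 new -> 15 infected
Step 4: +9 new -> 24 infected
Step 5: +6 new -> 30 infected
Step 6: +6 new -> 36 infected
Step 7: +5 new -> 41 infected
Step 8: +6 new -> 47 infected
Step 9: +2 new -> 49 infected
Step 10: +0 new -> 49 infected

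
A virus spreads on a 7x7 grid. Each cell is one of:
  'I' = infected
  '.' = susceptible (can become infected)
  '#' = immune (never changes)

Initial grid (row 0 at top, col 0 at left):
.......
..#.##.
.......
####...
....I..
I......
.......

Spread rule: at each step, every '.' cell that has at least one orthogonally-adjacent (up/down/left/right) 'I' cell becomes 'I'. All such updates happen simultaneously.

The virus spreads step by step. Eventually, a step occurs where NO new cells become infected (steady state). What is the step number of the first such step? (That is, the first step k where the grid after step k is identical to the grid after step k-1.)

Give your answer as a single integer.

Step 0 (initial): 2 infected
Step 1: +7 new -> 9 infected
Step 2: +10 new -> 19 infected
Step 3: +7 new -> 26 infected
Step 4: +4 new -> 30 infected
Step 5: +3 new -> 33 infected
Step 6: +5 new -> 38 infected
Step 7: +3 new -> 41 infected
Step 8: +1 new -> 42 infected
Step 9: +0 new -> 42 infected

Answer: 9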